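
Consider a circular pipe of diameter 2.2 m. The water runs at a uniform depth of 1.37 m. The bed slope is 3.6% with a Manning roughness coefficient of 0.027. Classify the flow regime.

For a circular section of diameter D = 2.2 m at depth y = 1.37 m, the central angle is θ = 2 arccos(1 − 2y/D) = 3.638 rad. Then A = (D²/8)(θ − sin θ) = 2.489 m² and P = Dθ/2 = 4.001 m.
Hydraulic radius R = A/P = 2.489/4.001 = 0.622 m.
V = (1/n) R^(2/3) √S = (1/0.027) × 0.622^(2/3) × √0.036 = 5.12 m/s. Hydraulic depth D_h = A/T = 2.489/2.133 = 1.167 m.
Froude number Fr = V/√(g·D_h) = 5.12/√(9.81×1.167) = 1.51, which is greater than 1, so the flow is supercritical.

supercritical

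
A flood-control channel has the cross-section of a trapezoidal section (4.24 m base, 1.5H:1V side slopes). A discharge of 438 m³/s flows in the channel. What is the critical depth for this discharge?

y_c = 5.8 m

At critical depth, Q² T / (g A³) = 1, i.e. A³/T = Q²/g = 438²/9.81 = 19560.
Try y = 4.11 m: A³/T = 4720 — too small.
Try y = 5.8 m: A³/T = 19540 — ≈ 19560.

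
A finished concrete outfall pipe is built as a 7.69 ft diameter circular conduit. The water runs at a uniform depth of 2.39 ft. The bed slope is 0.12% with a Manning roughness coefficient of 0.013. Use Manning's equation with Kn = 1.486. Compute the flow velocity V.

V = 4.84 ft/s

For a circular section of diameter D = 7.69 ft at depth y = 2.39 ft, the central angle is θ = 2 arccos(1 − 2y/D) = 2.365 rad. Then A = (D²/8)(θ − sin θ) = 12.31 ft² and P = Dθ/2 = 9.095 ft.
Hydraulic radius R = A/P = 12.31/9.095 = 1.353 ft.
From Manning's equation, V = (1.486/n) R^(2/3) S^(1/2) = (1.486/0.013) × 1.353^(2/3) × 0.0012^(1/2) = 4.84 ft/s.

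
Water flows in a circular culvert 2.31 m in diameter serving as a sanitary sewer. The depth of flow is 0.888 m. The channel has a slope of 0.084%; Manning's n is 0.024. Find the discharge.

Q = 1.1 m³/s

For a circular section of diameter D = 2.31 m at depth y = 0.888 m, the central angle is θ = 2 arccos(1 − 2y/D) = 2.675 rad. Then A = (D²/8)(θ − sin θ) = 1.484 m² and P = Dθ/2 = 3.09 m.
Hydraulic radius R = A/P = 1.484/3.09 = 0.4804 m.
Manning's equation: Q = (1/n) A R^(2/3) S^(1/2) = (1/0.024) × 1.484 × 0.4804^(2/3) × 0.00084^(1/2) = 1.1 m³/s.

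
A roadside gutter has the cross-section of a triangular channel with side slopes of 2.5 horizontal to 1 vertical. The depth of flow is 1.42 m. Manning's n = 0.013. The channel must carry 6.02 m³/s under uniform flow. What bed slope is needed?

For a triangular section with side slope z = 2.5: A = zy² = 2.5×1.42² = 5.041 m²; P = 2y√(1+z²) = 2×1.42×2.693 = 7.647 m.
Hydraulic radius R = A/P = 5.041/7.647 = 0.6592 m.
From Manning's equation, S = [nQ / (1 A R^(2/3))]² = [0.013 × 6.02 / (1 × 5.041 × 0.6592^(2/3))]² = 0.00042.

S = 0.00042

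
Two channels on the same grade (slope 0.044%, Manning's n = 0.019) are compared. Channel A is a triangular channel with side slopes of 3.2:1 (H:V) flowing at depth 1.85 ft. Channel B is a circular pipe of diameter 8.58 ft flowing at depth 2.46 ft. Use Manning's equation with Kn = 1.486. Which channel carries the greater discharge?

channel B

Channel A: For a triangular section with side slope z = 3.2: A = zy² = 3.2×1.85² = 10.95 ft²; P = 2y√(1+z²) = 2×1.85×3.353 = 12.4 ft. Hydraulic radius R = A/P = 10.95/12.4 = 0.8829 ft. Q_A = (1.486/0.019)·10.95·0.8829^(2/3)·√0.00044 = 16.54 ft³/s.
Channel B: For a circular section of diameter D = 8.58 ft at depth y = 2.46 ft, the central angle is θ = 2 arccos(1 − 2y/D) = 2.26 rad. Then A = (D²/8)(θ − sin θ) = 13.7 ft² and P = Dθ/2 = 9.696 ft. Hydraulic radius R = A/P = 13.7/9.696 = 1.413 ft. Q_B = (1.486/0.019)·13.7·1.413^(2/3)·√0.00044 = 28.29 ft³/s.
Q_A = 16.54 ft³/s vs Q_B = 28.29 ft³/s, so channel B carries more.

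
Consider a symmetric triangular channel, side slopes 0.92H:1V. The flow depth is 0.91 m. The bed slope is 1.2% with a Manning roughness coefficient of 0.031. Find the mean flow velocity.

For a triangular section with side slope z = 0.92: A = zy² = 0.92×0.91² = 0.7619 m²; P = 2y√(1+z²) = 2×0.91×1.359 = 2.473 m.
Hydraulic radius R = A/P = 0.7619/2.473 = 0.3081 m.
From Manning's equation, V = (1/n) R^(2/3) S^(1/2) = (1/0.031) × 0.3081^(2/3) × 0.012^(1/2) = 1.61 m/s.

V = 1.61 m/s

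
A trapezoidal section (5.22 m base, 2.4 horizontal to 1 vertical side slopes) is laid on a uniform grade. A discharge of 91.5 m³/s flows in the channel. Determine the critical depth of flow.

At critical depth, Q² T / (g A³) = 1, i.e. A³/T = Q²/g = 91.5²/9.81 = 853.4.
Try y = 1.69 m: A³/T = 289 — short.
Try y = 2.25 m: A³/T = 851.6 — ≈ 853.4.

y_c = 2.25 m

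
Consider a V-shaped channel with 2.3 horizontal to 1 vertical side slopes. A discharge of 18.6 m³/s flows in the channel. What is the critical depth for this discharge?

At critical depth, Q² T / (g A³) = 1, i.e. A³/T = Q²/g = 18.6²/9.81 = 35.27.
Trying y = 1.22 m: A³/T = 7.149 — too small.
Trying y = 1.68 m: A³/T = 35.4 — ≈ 35.27.

y_c = 1.68 m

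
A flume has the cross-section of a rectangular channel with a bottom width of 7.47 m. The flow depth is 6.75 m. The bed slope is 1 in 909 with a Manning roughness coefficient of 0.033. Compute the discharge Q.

Flow area A = b·y = 7.47 × 6.75 = 50.42 m². Wetted perimeter P = b + 2y = 7.47 + 2×6.75 = 20.97 m.
Hydraulic radius R = A/P = 50.42/20.97 = 2.405 m.
Manning's equation: Q = (1/n) A R^(2/3) S^(1/2) = (1/0.033) × 50.42 × 2.405^(2/3) × 0.0011^(1/2) = 91 m³/s.

Q = 91 m³/s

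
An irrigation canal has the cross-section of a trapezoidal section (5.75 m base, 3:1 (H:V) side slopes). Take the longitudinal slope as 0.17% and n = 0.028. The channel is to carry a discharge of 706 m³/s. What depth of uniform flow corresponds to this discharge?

Manning's equation rearranged: A R^(2/3) = nQ / (1·√S) = 0.028 × 706 / (√0.0017) = 479.4.
Try y = 8.58 m: A R^(2/3) = 736.7 — high.
Try y = 5.98 m: A R^(2/3) = 310.9 — low.
Try y = 7.18 m: A R^(2/3) = 479.7 — ≈ 479.4.

y_n = 7.18 m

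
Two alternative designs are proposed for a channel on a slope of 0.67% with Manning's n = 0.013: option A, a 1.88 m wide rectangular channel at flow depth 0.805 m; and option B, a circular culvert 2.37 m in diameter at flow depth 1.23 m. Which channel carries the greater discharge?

channel B

Channel A: Flow area A = b·y = 1.88 × 0.805 = 1.513 m². Wetted perimeter P = b + 2y = 1.88 + 2×0.805 = 3.49 m. Hydraulic radius R = A/P = 1.513/3.49 = 0.4336 m. Q_A = (1/0.013)·1.513·0.4336^(2/3)·√0.0067 = 5.459 m³/s.
Channel B: For a circular section of diameter D = 2.37 m at depth y = 1.23 m, the central angle is θ = 2 arccos(1 − 2y/D) = 3.218 rad. Then A = (D²/8)(θ − sin θ) = 2.312 m² and P = Dθ/2 = 3.813 m. Hydraulic radius R = A/P = 2.312/3.813 = 0.6065 m. Q_B = (1/0.013)·2.312·0.6065^(2/3)·√0.0067 = 10.43 m³/s.
Q_A = 5.459 m³/s vs Q_B = 10.43 m³/s, so channel B carries more.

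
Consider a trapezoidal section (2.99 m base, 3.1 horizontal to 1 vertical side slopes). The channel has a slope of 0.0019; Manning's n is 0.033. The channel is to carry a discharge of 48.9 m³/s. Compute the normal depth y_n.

Manning's equation rearranged: A R^(2/3) = nQ / (1·√S) = 0.033 × 48.9 / (√0.0019) = 37.02.
At y = 1.96 m: A R^(2/3) = 19.25 — short.
At y = 3.32 m: A R^(2/3) = 65.04 — over.
At y = 2.61 m: A R^(2/3) = 36.99 — matches.

y_n = 2.61 m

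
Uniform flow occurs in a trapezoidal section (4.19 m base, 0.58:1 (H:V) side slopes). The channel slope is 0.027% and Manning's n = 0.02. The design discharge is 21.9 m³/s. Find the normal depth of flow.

y_n = 3.16 m

Manning's equation rearranged: A R^(2/3) = nQ / (1·√S) = 0.02 × 21.9 / (√0.00027) = 26.66.
Try y = 3.57 m: A R^(2/3) = 33.02 — too large.
Try y = 2.71 m: A R^(2/3) = 20.4 — too small.
Try y = 3.16 m: A R^(2/3) = 26.63 — matches.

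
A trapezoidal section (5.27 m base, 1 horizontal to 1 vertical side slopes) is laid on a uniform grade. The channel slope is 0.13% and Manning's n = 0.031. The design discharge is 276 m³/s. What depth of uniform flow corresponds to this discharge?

y_n = 7.68 m

Manning's equation rearranged: A R^(2/3) = nQ / (1·√S) = 0.031 × 276 / (√0.0013) = 237.3.
Try y = 9.3 m: A R^(2/3) = 357.8 — too large.
Try y = 5.51 m: A R^(2/3) = 119.3 — too small.
Try y = 7.68 m: A R^(2/3) = 237.3 — close enough.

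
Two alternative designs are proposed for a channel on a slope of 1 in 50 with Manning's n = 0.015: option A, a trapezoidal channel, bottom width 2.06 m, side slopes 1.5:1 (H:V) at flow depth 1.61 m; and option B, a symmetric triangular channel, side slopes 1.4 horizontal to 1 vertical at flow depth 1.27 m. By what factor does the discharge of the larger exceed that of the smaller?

4.67

Channel A: With bottom width b = 2.06 m and side slope z = 1.5: A = (b + zy)y = (2.06 + 1.5×1.61)×1.61 = 7.205 m²; P = b + 2y√(1+z²) = 2.06 + 2×1.61×1.803 = 7.865 m. Hydraulic radius R = A/P = 7.205/7.865 = 0.9161 m. Q_A = (1/0.015)·7.205·0.9161^(2/3)·√0.02 = 64.07 m³/s.
Channel B: For a triangular section with side slope z = 1.4: A = zy² = 1.4×1.27² = 2.258 m²; P = 2y√(1+z²) = 2×1.27×1.72 = 4.37 m. Hydraulic radius R = A/P = 2.258/4.37 = 0.5167 m. Q_B = (1/0.015)·2.258·0.5167^(2/3)·√0.02 = 13.71 m³/s.
The larger discharge is 64.07 m³/s and the smaller is 13.71 m³/s; the ratio is 4.67.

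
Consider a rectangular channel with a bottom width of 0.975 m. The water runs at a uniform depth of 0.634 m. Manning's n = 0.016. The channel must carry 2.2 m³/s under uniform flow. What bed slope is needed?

S = 0.0181

Flow area A = b·y = 0.975 × 0.634 = 0.6181 m². Wetted perimeter P = b + 2y = 0.975 + 2×0.634 = 2.243 m.
Hydraulic radius R = A/P = 0.6181/2.243 = 0.2756 m.
From Manning's equation, S = [nQ / (1 A R^(2/3))]² = [0.016 × 2.2 / (1 × 0.6181 × 0.2756^(2/3))]² = 0.0181.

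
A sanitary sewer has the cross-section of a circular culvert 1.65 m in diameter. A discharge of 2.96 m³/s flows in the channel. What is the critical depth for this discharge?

At critical depth, Q² T / (g A³) = 1, i.e. A³/T = Q²/g = 2.96²/9.81 = 0.8931.
Trying y = 0.665 m: A³/T = 0.3244 — low.
Trying y = 1.05 m: A³/T = 1.864 — high.
Trying y = 0.866 m: A³/T = 0.8913 — matches.

y_c = 0.866 m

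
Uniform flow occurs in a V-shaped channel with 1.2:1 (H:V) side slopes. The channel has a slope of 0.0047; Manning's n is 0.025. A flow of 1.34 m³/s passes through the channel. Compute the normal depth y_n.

Manning's equation rearranged: A R^(2/3) = nQ / (1·√S) = 0.025 × 1.34 / (√0.0047) = 0.4886.
Trying y = 0.664 m: A R^(2/3) = 0.2128 — low.
Trying y = 1.12 m: A R^(2/3) = 0.8578 — high.
Trying y = 0.907 m: A R^(2/3) = 0.4888 — matches.

y_n = 0.907 m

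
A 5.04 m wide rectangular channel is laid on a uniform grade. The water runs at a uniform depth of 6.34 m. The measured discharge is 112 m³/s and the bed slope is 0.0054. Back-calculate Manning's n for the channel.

n = 0.0311

Flow area A = b·y = 5.04 × 6.34 = 31.95 m². Wetted perimeter P = b + 2y = 5.04 + 2×6.34 = 17.72 m.
Hydraulic radius R = A/P = 31.95/17.72 = 1.803 m.
Rearranging Manning's equation: n = (1/Q) A R^(2/3) S^(1/2) = (1/112) × 31.95 × 1.803^(2/3) × √0.0054 = 0.0311.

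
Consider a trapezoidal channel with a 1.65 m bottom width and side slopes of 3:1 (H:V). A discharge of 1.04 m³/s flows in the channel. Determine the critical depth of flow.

y_c = 0.286 m

At critical depth, Q² T / (g A³) = 1, i.e. A³/T = Q²/g = 1.04²/9.81 = 0.1103.
Try y = 0.353 m: A³/T = 0.2321 — over.
Try y = 0.236 m: A³/T = 0.05621 — short.
Try y = 0.286 m: A³/T = 0.1096 — ≈ 0.1103.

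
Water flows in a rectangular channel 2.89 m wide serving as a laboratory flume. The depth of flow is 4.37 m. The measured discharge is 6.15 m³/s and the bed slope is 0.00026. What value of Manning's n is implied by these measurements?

n = 0.035

Flow area A = b·y = 2.89 × 4.37 = 12.63 m². Wetted perimeter P = b + 2y = 2.89 + 2×4.37 = 11.63 m.
Hydraulic radius R = A/P = 12.63/11.63 = 1.086 m.
Rearranging Manning's equation: n = (1/Q) A R^(2/3) S^(1/2) = (1/6.15) × 12.63 × 1.086^(2/3) × √0.00026 = 0.035.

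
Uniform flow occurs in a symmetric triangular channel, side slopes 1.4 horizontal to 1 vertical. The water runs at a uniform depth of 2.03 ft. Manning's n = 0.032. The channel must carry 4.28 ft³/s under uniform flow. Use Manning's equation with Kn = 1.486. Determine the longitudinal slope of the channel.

S = 0.000329

For a triangular section with side slope z = 1.4: A = zy² = 1.4×2.03² = 5.769 ft²; P = 2y√(1+z²) = 2×2.03×1.72 = 6.985 ft.
Hydraulic radius R = A/P = 5.769/6.985 = 0.8259 ft.
From Manning's equation, S = [nQ / (1.486 A R^(2/3))]² = [0.032 × 4.28 / (1.486 × 5.769 × 0.8259^(2/3))]² = 0.000329.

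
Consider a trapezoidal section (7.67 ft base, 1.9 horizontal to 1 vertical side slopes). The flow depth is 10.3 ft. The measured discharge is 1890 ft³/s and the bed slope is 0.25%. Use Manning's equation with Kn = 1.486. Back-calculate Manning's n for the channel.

n = 0.034

With bottom width b = 7.67 ft and side slope z = 1.9: A = (b + zy)y = (7.67 + 1.9×10.3)×10.3 = 280.6 ft²; P = b + 2y√(1+z²) = 7.67 + 2×10.3×2.147 = 51.9 ft.
Hydraulic radius R = A/P = 280.6/51.9 = 5.406 ft.
Rearranging Manning's equation: n = (1.486/Q) A R^(2/3) S^(1/2) = (1.486/1890) × 280.6 × 5.406^(2/3) × √0.0025 = 0.034.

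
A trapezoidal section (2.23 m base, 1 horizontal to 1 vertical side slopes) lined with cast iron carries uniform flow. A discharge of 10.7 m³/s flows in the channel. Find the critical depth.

At critical depth, Q² T / (g A³) = 1, i.e. A³/T = Q²/g = 10.7²/9.81 = 11.67.
Trying y = 1.34 m: A³/T = 22.3 — high.
Trying y = 0.864 m: A³/T = 4.826 — low.
Trying y = 1.12 m: A³/T = 11.82 — ≈ 11.67.

y_c = 1.12 m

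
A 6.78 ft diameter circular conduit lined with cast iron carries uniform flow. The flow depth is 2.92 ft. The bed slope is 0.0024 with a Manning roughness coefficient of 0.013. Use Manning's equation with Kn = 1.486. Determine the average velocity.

For a circular section of diameter D = 6.78 ft at depth y = 2.92 ft, the central angle is θ = 2 arccos(1 − 2y/D) = 2.863 rad. Then A = (D²/8)(θ − sin θ) = 14.88 ft² and P = Dθ/2 = 9.707 ft.
Hydraulic radius R = A/P = 14.88/9.707 = 1.532 ft.
From Manning's equation, V = (1.486/n) R^(2/3) S^(1/2) = (1.486/0.013) × 1.532^(2/3) × 0.0024^(1/2) = 7.44 ft/s.

V = 7.44 ft/s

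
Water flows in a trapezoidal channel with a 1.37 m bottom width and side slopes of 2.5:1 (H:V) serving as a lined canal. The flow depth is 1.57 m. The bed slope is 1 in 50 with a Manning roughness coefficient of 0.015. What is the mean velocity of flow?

With bottom width b = 1.37 m and side slope z = 2.5: A = (b + zy)y = (1.37 + 2.5×1.57)×1.57 = 8.313 m²; P = b + 2y√(1+z²) = 1.37 + 2×1.57×2.693 = 9.825 m.
Hydraulic radius R = A/P = 8.313/9.825 = 0.8461 m.
From Manning's equation, V = (1/n) R^(2/3) S^(1/2) = (1/0.015) × 0.8461^(2/3) × 0.02^(1/2) = 8.43 m/s.

V = 8.43 m/s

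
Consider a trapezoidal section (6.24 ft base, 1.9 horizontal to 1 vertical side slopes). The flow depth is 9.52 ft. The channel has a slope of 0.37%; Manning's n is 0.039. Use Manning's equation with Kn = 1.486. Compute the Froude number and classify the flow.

With bottom width b = 6.24 ft and side slope z = 1.9: A = (b + zy)y = (6.24 + 1.9×9.52)×9.52 = 231.6 ft²; P = b + 2y√(1+z²) = 6.24 + 2×9.52×2.147 = 47.12 ft.
Hydraulic radius R = A/P = 231.6/47.12 = 4.915 ft.
V = (1.486/n) R^(2/3) √S = (1.486/0.039) × 4.915^(2/3) × √0.0037 = 6.7 ft/s. Hydraulic depth D_h = A/T = 231.6/42.42 = 5.46 ft.
Froude number Fr = V/√(g·D_h) = 6.7/√(32.2×5.46) = 0.505, which is less than 1, so the flow is subcritical.

subcritical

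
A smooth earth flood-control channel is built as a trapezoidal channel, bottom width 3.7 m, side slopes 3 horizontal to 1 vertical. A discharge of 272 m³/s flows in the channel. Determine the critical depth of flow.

y_c = 3.85 m

At critical depth, Q² T / (g A³) = 1, i.e. A³/T = Q²/g = 272²/9.81 = 7542.
Trying y = 2.77 m: A³/T = 1812 — too small.
Trying y = 4.81 m: A³/T = 20370 — too large.
Trying y = 3.85 m: A³/T = 7552 — close enough.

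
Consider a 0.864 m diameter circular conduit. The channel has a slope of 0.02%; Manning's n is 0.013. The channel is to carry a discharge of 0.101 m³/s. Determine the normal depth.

y_n = 0.401 m

Manning's equation rearranged: A R^(2/3) = nQ / (1·√S) = 0.013 × 0.101 / (√0.0002) = 0.09284.
At y = 0.31 m: A R^(2/3) = 0.05815 — too small.
At y = 0.448 m: A R^(2/3) = 0.1122 — too large.
At y = 0.401 m: A R^(2/3) = 0.09282 — ≈ 0.09284.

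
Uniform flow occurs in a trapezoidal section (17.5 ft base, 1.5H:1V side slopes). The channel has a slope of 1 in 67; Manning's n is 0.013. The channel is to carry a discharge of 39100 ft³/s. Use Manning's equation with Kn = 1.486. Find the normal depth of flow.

y_n = 15.9 ft

Manning's equation rearranged: A R^(2/3) = nQ / (1.486·√S) = 0.013 × 39100 / (1.486 × √0.01493) = 2800.
Trying y = 12.1 ft: A R^(2/3) = 1587 — low.
Trying y = 17.3 ft: A R^(2/3) = 3351 — high.
Trying y = 15.9 ft: A R^(2/3) = 2799 — matches.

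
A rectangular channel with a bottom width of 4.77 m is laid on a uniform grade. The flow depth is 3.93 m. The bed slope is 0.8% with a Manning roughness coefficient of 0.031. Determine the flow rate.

Q = 70.4 m³/s

Flow area A = b·y = 4.77 × 3.93 = 18.75 m². Wetted perimeter P = b + 2y = 4.77 + 2×3.93 = 12.63 m.
Hydraulic radius R = A/P = 18.75/12.63 = 1.484 m.
Manning's equation: Q = (1/n) A R^(2/3) S^(1/2) = (1/0.031) × 18.75 × 1.484^(2/3) × 0.008^(1/2) = 70.4 m³/s.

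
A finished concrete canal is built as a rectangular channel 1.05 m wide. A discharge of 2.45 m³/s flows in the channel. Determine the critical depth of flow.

For a rectangular channel, critical depth y_c = (q²/g)^(1/3) where q = Q/b = 2.45/1.05 = 2.333 m²/s.
So y_c = (2.333²/9.81)^(1/3) = 0.822 m.

y_c = 0.822 m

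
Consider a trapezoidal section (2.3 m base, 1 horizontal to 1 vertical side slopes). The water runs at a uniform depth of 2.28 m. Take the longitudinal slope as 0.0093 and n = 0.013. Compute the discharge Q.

With bottom width b = 2.3 m and side slope z = 1: A = (b + zy)y = (2.3 + 1×2.28)×2.28 = 10.44 m²; P = b + 2y√(1+z²) = 2.3 + 2×2.28×1.414 = 8.749 m.
Hydraulic radius R = A/P = 10.44/8.749 = 1.194 m.
Manning's equation: Q = (1/n) A R^(2/3) S^(1/2) = (1/0.013) × 10.44 × 1.194^(2/3) × 0.0093^(1/2) = 87.2 m³/s.

Q = 87.2 m³/s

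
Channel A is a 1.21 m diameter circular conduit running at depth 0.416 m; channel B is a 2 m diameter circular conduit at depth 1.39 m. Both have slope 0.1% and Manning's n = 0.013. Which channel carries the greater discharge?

Channel A: For a circular section of diameter D = 1.21 m at depth y = 0.416 m, the central angle is θ = 2 arccos(1 − 2y/D) = 2.506 rad. Then A = (D²/8)(θ − sin θ) = 0.35 m² and P = Dθ/2 = 1.516 m. Hydraulic radius R = A/P = 0.35/1.516 = 0.2309 m. Q_A = (1/0.013)·0.35·0.2309^(2/3)·√0.001 = 0.3204 m³/s.
Channel B: For a circular section of diameter D = 2 m at depth y = 1.39 m, the central angle is θ = 2 arccos(1 − 2y/D) = 3.943 rad. Then A = (D²/8)(θ − sin θ) = 2.331 m² and P = Dθ/2 = 3.943 m. Hydraulic radius R = A/P = 2.331/3.943 = 0.5911 m. Q_B = (1/0.013)·2.331·0.5911^(2/3)·√0.001 = 3.993 m³/s.
Q_A = 0.3204 m³/s vs Q_B = 3.993 m³/s, so channel B carries more.

channel B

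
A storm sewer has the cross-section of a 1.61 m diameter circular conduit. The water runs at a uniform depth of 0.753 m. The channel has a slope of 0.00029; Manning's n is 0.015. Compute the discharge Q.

Q = 0.562 m³/s

For a circular section of diameter D = 1.61 m at depth y = 0.753 m, the central angle is θ = 2 arccos(1 − 2y/D) = 3.012 rad. Then A = (D²/8)(θ − sin θ) = 0.9343 m² and P = Dθ/2 = 2.425 m.
Hydraulic radius R = A/P = 0.9343/2.425 = 0.3853 m.
Manning's equation: Q = (1/n) A R^(2/3) S^(1/2) = (1/0.015) × 0.9343 × 0.3853^(2/3) × 0.00029^(1/2) = 0.562 m³/s.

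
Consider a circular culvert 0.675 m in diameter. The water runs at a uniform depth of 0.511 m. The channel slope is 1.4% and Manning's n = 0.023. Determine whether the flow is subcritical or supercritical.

For a circular section of diameter D = 0.675 m at depth y = 0.511 m, the central angle is θ = 2 arccos(1 − 2y/D) = 4.221 rad. Then A = (D²/8)(θ − sin θ) = 0.2907 m² and P = Dθ/2 = 1.425 m.
Hydraulic radius R = A/P = 0.2907/1.425 = 0.204 m.
V = (1/n) R^(2/3) √S = (1/0.023) × 0.204^(2/3) × √0.014 = 1.783 m/s. Hydraulic depth D_h = A/T = 0.2907/0.579 = 0.502 m.
Froude number Fr = V/√(g·D_h) = 1.783/√(9.81×0.502) = 0.803, which is less than 1, so the flow is subcritical.

subcritical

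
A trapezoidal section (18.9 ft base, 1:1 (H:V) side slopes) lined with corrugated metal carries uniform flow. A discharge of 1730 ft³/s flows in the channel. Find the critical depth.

y_c = 5.74 ft

At critical depth, Q² T / (g A³) = 1, i.e. A³/T = Q²/g = 1730²/32.2 = 92950.
At y = 4.52 ft: A³/T = 42460 — too small.
At y = 6.72 ft: A³/T = 157800 — too large.
At y = 5.74 ft: A³/T = 93130 — ≈ 92950.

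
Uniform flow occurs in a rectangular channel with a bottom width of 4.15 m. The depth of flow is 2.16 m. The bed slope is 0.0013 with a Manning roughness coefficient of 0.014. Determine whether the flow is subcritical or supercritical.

Flow area A = b·y = 4.15 × 2.16 = 8.964 m². Wetted perimeter P = b + 2y = 4.15 + 2×2.16 = 8.47 m.
Hydraulic radius R = A/P = 8.964/8.47 = 1.058 m.
V = (1/n) R^(2/3) √S = (1/0.014) × 1.058^(2/3) × √0.0013 = 2.675 m/s. Hydraulic depth D_h = A/T = 8.964/4.15 = 2.16 m.
Froude number Fr = V/√(g·D_h) = 2.675/√(9.81×2.16) = 0.581, which is less than 1, so the flow is subcritical.

subcritical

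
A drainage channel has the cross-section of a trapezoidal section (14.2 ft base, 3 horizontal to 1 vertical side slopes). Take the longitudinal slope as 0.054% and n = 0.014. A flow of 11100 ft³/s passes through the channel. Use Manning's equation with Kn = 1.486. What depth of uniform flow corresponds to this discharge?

y_n = 16.5 ft

Manning's equation rearranged: A R^(2/3) = nQ / (1.486·√S) = 0.014 × 11100 / (1.486 × √0.00054) = 4500.
At y = 18.4 ft: A R^(2/3) = 5840 — too large.
At y = 14.5 ft: A R^(2/3) = 3319 — too small.
At y = 16.5 ft: A R^(2/3) = 4502 — close enough.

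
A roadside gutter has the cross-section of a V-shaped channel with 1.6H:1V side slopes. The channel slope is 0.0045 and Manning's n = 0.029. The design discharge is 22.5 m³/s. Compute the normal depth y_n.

Manning's equation rearranged: A R^(2/3) = nQ / (1·√S) = 0.029 × 22.5 / (√0.0045) = 9.727.
Trying y = 1.83 m: A R^(2/3) = 4.524 — short.
Trying y = 2.44 m: A R^(2/3) = 9.744 — ≈ 9.727.

y_n = 2.44 m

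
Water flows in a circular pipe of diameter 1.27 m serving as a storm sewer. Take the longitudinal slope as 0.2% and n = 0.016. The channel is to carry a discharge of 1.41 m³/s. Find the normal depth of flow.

Manning's equation rearranged: A R^(2/3) = nQ / (1·√S) = 0.016 × 1.41 / (√0.002) = 0.5045.
Trying y = 1.08 m: A R^(2/3) = 0.6077 — high.
Trying y = 0.757 m: A R^(2/3) = 0.3921 — low.
Trying y = 0.904 m: A R^(2/3) = 0.5044 — ≈ 0.5045.

y_n = 0.904 m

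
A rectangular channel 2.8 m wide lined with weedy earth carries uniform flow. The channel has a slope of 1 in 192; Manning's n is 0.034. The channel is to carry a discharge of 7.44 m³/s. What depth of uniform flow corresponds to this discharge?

y_n = 1.54 m

Manning's equation rearranged: A R^(2/3) = nQ / (1·√S) = 0.034 × 7.44 / (√0.005208) = 3.505.
Try y = 1.3 m: A R^(2/3) = 2.798 — low.
Try y = 1.85 m: A R^(2/3) = 4.453 — high.
Try y = 1.54 m: A R^(2/3) = 3.507 — ≈ 3.505.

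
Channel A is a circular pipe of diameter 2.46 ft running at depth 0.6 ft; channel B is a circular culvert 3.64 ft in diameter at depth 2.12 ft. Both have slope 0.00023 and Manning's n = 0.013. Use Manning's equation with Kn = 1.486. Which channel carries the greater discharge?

channel B

Channel A: For a circular section of diameter D = 2.46 ft at depth y = 0.6 ft, the central angle is θ = 2 arccos(1 − 2y/D) = 2.066 rad. Then A = (D²/8)(θ − sin θ) = 0.8974 ft² and P = Dθ/2 = 2.541 ft. Hydraulic radius R = A/P = 0.8974/2.541 = 0.3531 ft. Q_A = (1.486/0.013)·0.8974·0.3531^(2/3)·√0.00023 = 0.7772 ft³/s.
Channel B: For a circular section of diameter D = 3.64 ft at depth y = 2.12 ft, the central angle is θ = 2 arccos(1 − 2y/D) = 3.473 rad. Then A = (D²/8)(θ − sin θ) = 6.29 ft² and P = Dθ/2 = 6.32 ft. Hydraulic radius R = A/P = 6.29/6.32 = 0.9952 ft. Q_B = (1.486/0.013)·6.29·0.9952^(2/3)·√0.00023 = 10.87 ft³/s.
Q_A = 0.7772 ft³/s vs Q_B = 10.87 ft³/s, so channel B carries more.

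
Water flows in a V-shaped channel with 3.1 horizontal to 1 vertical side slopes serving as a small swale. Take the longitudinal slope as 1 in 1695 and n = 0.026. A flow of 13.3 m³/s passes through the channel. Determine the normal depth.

Manning's equation rearranged: A R^(2/3) = nQ / (1·√S) = 0.026 × 13.3 / (√0.00059) = 14.24.
At y = 1.55 m: A R^(2/3) = 6.08 — too small.
At y = 2.47 m: A R^(2/3) = 21.06 — too large.
At y = 2.13 m: A R^(2/3) = 14.19 — matches.

y_n = 2.13 m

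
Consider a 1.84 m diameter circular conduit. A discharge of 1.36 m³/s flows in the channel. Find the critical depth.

y_c = 0.559 m

At critical depth, Q² T / (g A³) = 1, i.e. A³/T = Q²/g = 1.36²/9.81 = 0.1885.
Trying y = 0.688 m: A³/T = 0.4193 — too large.
Trying y = 0.486 m: A³/T = 0.1092 — too small.
Trying y = 0.559 m: A³/T = 0.188 — close enough.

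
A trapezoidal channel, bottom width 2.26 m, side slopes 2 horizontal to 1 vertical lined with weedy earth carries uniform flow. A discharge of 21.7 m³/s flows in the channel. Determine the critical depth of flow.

y_c = 1.42 m

At critical depth, Q² T / (g A³) = 1, i.e. A³/T = Q²/g = 21.7²/9.81 = 48.
Trying y = 1.11 m: A³/T = 18.35 — low.
Trying y = 1.71 m: A³/T = 100.7 — high.
Trying y = 1.42 m: A³/T = 47.84 — ≈ 48.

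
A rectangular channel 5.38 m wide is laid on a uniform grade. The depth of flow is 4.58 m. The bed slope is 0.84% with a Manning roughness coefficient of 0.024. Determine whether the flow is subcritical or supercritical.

subcritical

Flow area A = b·y = 5.38 × 4.58 = 24.64 m². Wetted perimeter P = b + 2y = 5.38 + 2×4.58 = 14.54 m.
Hydraulic radius R = A/P = 24.64/14.54 = 1.695 m.
V = (1/n) R^(2/3) √S = (1/0.024) × 1.695^(2/3) × √0.0084 = 5.428 m/s. Hydraulic depth D_h = A/T = 24.64/5.38 = 4.58 m.
Froude number Fr = V/√(g·D_h) = 5.428/√(9.81×4.58) = 0.81, which is less than 1, so the flow is subcritical.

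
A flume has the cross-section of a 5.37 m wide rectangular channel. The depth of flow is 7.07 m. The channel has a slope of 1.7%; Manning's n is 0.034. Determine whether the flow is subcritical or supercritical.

subcritical

Flow area A = b·y = 5.37 × 7.07 = 37.97 m². Wetted perimeter P = b + 2y = 5.37 + 2×7.07 = 19.51 m.
Hydraulic radius R = A/P = 37.97/19.51 = 1.946 m.
V = (1/n) R^(2/3) √S = (1/0.034) × 1.946^(2/3) × √0.017 = 5.977 m/s. Hydraulic depth D_h = A/T = 37.97/5.37 = 7.07 m.
Froude number Fr = V/√(g·D_h) = 5.977/√(9.81×7.07) = 0.718, which is less than 1, so the flow is subcritical.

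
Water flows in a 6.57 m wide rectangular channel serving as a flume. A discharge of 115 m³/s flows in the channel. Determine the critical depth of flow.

For a rectangular channel, critical depth y_c = (q²/g)^(1/3) where q = Q/b = 115/6.57 = 17.5 m²/s.
So y_c = (17.5²/9.81)^(1/3) = 3.15 m.

y_c = 3.15 m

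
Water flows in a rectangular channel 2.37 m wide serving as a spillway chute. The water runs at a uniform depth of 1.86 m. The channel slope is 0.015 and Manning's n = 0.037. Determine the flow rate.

Q = 11.8 m³/s

Flow area A = b·y = 2.37 × 1.86 = 4.408 m². Wetted perimeter P = b + 2y = 2.37 + 2×1.86 = 6.09 m.
Hydraulic radius R = A/P = 4.408/6.09 = 0.7238 m.
Manning's equation: Q = (1/n) A R^(2/3) S^(1/2) = (1/0.037) × 4.408 × 0.7238^(2/3) × 0.015^(1/2) = 11.8 m³/s.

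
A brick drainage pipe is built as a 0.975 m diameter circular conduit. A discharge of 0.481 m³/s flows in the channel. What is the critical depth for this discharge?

y_c = 0.394 m

At critical depth, Q² T / (g A³) = 1, i.e. A³/T = Q²/g = 0.481²/9.81 = 0.02358.
Trying y = 0.502 m: A³/T = 0.05968 — over.
Trying y = 0.315 m: A³/T = 0.009968 — short.
Trying y = 0.394 m: A³/T = 0.02361 — close enough.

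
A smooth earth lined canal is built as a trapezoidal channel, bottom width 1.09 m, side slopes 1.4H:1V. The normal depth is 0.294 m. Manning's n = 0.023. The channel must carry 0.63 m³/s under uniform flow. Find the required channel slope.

S = 0.00863

With bottom width b = 1.09 m and side slope z = 1.4: A = (b + zy)y = (1.09 + 1.4×0.294)×0.294 = 0.4415 m²; P = b + 2y√(1+z²) = 1.09 + 2×0.294×1.72 = 2.102 m.
Hydraulic radius R = A/P = 0.4415/2.102 = 0.2101 m.
From Manning's equation, S = [nQ / (1 A R^(2/3))]² = [0.023 × 0.63 / (1 × 0.4415 × 0.2101^(2/3))]² = 0.00863.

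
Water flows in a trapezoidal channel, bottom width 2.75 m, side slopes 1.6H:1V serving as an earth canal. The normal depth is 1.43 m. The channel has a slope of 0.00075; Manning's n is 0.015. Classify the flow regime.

subcritical

With bottom width b = 2.75 m and side slope z = 1.6: A = (b + zy)y = (2.75 + 1.6×1.43)×1.43 = 7.204 m²; P = b + 2y√(1+z²) = 2.75 + 2×1.43×1.887 = 8.146 m.
Hydraulic radius R = A/P = 7.204/8.146 = 0.8844 m.
V = (1/n) R^(2/3) √S = (1/0.015) × 0.8844^(2/3) × √0.00075 = 1.682 m/s. Hydraulic depth D_h = A/T = 7.204/7.326 = 0.9834 m.
Froude number Fr = V/√(g·D_h) = 1.682/√(9.81×0.9834) = 0.542, which is less than 1, so the flow is subcritical.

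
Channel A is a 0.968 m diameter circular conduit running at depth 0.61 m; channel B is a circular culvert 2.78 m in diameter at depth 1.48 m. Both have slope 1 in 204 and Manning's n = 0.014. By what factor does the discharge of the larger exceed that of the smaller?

Channel A: For a circular section of diameter D = 0.968 m at depth y = 0.61 m, the central angle is θ = 2 arccos(1 − 2y/D) = 3.668 rad. Then A = (D²/8)(θ − sin θ) = 0.4885 m² and P = Dθ/2 = 1.775 m. Hydraulic radius R = A/P = 0.4885/1.775 = 0.2752 m. Q_A = (1/0.014)·0.4885·0.2752^(2/3)·√0.004902 = 1.034 m³/s.
Channel B: For a circular section of diameter D = 2.78 m at depth y = 1.48 m, the central angle is θ = 2 arccos(1 − 2y/D) = 3.271 rad. Then A = (D²/8)(θ − sin θ) = 3.285 m² and P = Dθ/2 = 4.547 m. Hydraulic radius R = A/P = 3.285/4.547 = 0.7225 m. Q_B = (1/0.014)·3.285·0.7225^(2/3)·√0.004902 = 13.23 m³/s.
The larger discharge is 13.23 m³/s and the smaller is 1.034 m³/s; the ratio is 12.8.

12.8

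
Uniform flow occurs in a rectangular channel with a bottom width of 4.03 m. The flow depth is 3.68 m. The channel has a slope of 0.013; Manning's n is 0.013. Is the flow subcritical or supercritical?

Flow area A = b·y = 4.03 × 3.68 = 14.83 m². Wetted perimeter P = b + 2y = 4.03 + 2×3.68 = 11.39 m.
Hydraulic radius R = A/P = 14.83/11.39 = 1.302 m.
V = (1/n) R^(2/3) √S = (1/0.013) × 1.302^(2/3) × √0.013 = 10.46 m/s. Hydraulic depth D_h = A/T = 14.83/4.03 = 3.68 m.
Froude number Fr = V/√(g·D_h) = 10.46/√(9.81×3.68) = 1.74, which is greater than 1, so the flow is supercritical.

supercritical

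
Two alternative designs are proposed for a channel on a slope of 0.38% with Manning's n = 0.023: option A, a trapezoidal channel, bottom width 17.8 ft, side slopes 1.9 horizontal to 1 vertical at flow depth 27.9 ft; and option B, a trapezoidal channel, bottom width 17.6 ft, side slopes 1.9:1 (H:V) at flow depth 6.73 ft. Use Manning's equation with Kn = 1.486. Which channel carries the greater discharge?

Channel A: With bottom width b = 17.8 ft and side slope z = 1.9: A = (b + zy)y = (17.8 + 1.9×27.9)×27.9 = 1976 ft²; P = b + 2y√(1+z²) = 17.8 + 2×27.9×2.147 = 137.6 ft. Hydraulic radius R = A/P = 1976/137.6 = 14.36 ft. Q_A = (1.486/0.023)·1976·14.36^(2/3)·√0.0038 = 46480 ft³/s.
Channel B: With bottom width b = 17.6 ft and side slope z = 1.9: A = (b + zy)y = (17.6 + 1.9×6.73)×6.73 = 204.5 ft²; P = b + 2y√(1+z²) = 17.6 + 2×6.73×2.147 = 46.5 ft. Hydraulic radius R = A/P = 204.5/46.5 = 4.398 ft. Q_B = (1.486/0.023)·204.5·4.398^(2/3)·√0.0038 = 2186 ft³/s.
Q_A = 46480 ft³/s vs Q_B = 2186 ft³/s, so channel A carries more.

channel A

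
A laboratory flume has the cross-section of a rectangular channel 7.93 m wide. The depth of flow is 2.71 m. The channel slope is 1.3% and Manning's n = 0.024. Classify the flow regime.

supercritical

Flow area A = b·y = 7.93 × 2.71 = 21.49 m². Wetted perimeter P = b + 2y = 7.93 + 2×2.71 = 13.35 m.
Hydraulic radius R = A/P = 21.49/13.35 = 1.61 m.
V = (1/n) R^(2/3) √S = (1/0.024) × 1.61^(2/3) × √0.013 = 6.525 m/s. Hydraulic depth D_h = A/T = 21.49/7.93 = 2.71 m.
Froude number Fr = V/√(g·D_h) = 6.525/√(9.81×2.71) = 1.27, which is greater than 1, so the flow is supercritical.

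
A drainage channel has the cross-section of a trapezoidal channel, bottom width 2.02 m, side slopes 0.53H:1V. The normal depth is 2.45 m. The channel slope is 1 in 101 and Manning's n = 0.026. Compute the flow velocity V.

V = 4.02 m/s

With bottom width b = 2.02 m and side slope z = 0.53: A = (b + zy)y = (2.02 + 0.53×2.45)×2.45 = 8.13 m²; P = b + 2y√(1+z²) = 2.02 + 2×2.45×1.132 = 7.566 m.
Hydraulic radius R = A/P = 8.13/7.566 = 1.075 m.
From Manning's equation, V = (1/n) R^(2/3) S^(1/2) = (1/0.026) × 1.075^(2/3) × 0.009901^(1/2) = 4.02 m/s.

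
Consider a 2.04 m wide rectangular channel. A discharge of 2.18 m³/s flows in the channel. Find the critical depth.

y_c = 0.488 m

For a rectangular channel, critical depth y_c = (q²/g)^(1/3) where q = Q/b = 2.18/2.04 = 1.069 m²/s.
So y_c = (1.069²/9.81)^(1/3) = 0.488 m.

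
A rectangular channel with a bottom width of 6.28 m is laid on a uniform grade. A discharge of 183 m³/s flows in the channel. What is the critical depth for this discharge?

y_c = 4.42 m

For a rectangular channel, critical depth y_c = (q²/g)^(1/3) where q = Q/b = 183/6.28 = 29.14 m²/s.
So y_c = (29.14²/9.81)^(1/3) = 4.42 m.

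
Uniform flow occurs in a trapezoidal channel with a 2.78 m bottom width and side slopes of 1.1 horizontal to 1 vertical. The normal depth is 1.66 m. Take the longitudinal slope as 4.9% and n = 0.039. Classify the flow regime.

With bottom width b = 2.78 m and side slope z = 1.1: A = (b + zy)y = (2.78 + 1.1×1.66)×1.66 = 7.646 m²; P = b + 2y√(1+z²) = 2.78 + 2×1.66×1.487 = 7.716 m.
Hydraulic radius R = A/P = 7.646/7.716 = 0.991 m.
V = (1/n) R^(2/3) √S = (1/0.039) × 0.991^(2/3) × √0.049 = 5.642 m/s. Hydraulic depth D_h = A/T = 7.646/6.432 = 1.189 m.
Froude number Fr = V/√(g·D_h) = 5.642/√(9.81×1.189) = 1.65, which is greater than 1, so the flow is supercritical.

supercritical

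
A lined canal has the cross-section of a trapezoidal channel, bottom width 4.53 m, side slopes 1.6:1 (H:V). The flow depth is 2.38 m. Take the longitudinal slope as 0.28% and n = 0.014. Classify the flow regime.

With bottom width b = 4.53 m and side slope z = 1.6: A = (b + zy)y = (4.53 + 1.6×2.38)×2.38 = 19.84 m²; P = b + 2y√(1+z²) = 4.53 + 2×2.38×1.887 = 13.51 m.
Hydraulic radius R = A/P = 19.84/13.51 = 1.469 m.
V = (1/n) R^(2/3) √S = (1/0.014) × 1.469^(2/3) × √0.0028 = 4.884 m/s. Hydraulic depth D_h = A/T = 19.84/12.15 = 1.634 m.
Froude number Fr = V/√(g·D_h) = 4.884/√(9.81×1.634) = 1.22, which is greater than 1, so the flow is supercritical.

supercritical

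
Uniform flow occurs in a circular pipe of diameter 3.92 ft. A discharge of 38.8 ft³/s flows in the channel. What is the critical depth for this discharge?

At critical depth, Q² T / (g A³) = 1, i.e. A³/T = Q²/g = 38.8²/32.2 = 46.75.
At y = 2.36 ft: A³/T = 114 — high.
At y = 1.87 ft: A³/T = 46.84 — ≈ 46.75.

y_c = 1.87 ft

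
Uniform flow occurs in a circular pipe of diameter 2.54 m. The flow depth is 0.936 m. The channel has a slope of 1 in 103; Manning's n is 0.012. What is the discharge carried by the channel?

Q = 8.9 m³/s

For a circular section of diameter D = 2.54 m at depth y = 0.936 m, the central angle is θ = 2 arccos(1 − 2y/D) = 2.609 rad. Then A = (D²/8)(θ − sin θ) = 1.695 m² and P = Dθ/2 = 3.314 m.
Hydraulic radius R = A/P = 1.695/3.314 = 0.5115 m.
Manning's equation: Q = (1/n) A R^(2/3) S^(1/2) = (1/0.012) × 1.695 × 0.5115^(2/3) × 0.009709^(1/2) = 8.9 m³/s.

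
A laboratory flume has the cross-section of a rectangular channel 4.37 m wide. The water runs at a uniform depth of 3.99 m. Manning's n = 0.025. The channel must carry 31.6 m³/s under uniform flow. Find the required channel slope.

S = 0.0013

Flow area A = b·y = 4.37 × 3.99 = 17.44 m². Wetted perimeter P = b + 2y = 4.37 + 2×3.99 = 12.35 m.
Hydraulic radius R = A/P = 17.44/12.35 = 1.412 m.
From Manning's equation, S = [nQ / (1 A R^(2/3))]² = [0.025 × 31.6 / (1 × 17.44 × 1.412^(2/3))]² = 0.0013.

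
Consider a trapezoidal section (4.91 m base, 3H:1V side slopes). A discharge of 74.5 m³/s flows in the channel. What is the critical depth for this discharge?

At critical depth, Q² T / (g A³) = 1, i.e. A³/T = Q²/g = 74.5²/9.81 = 565.8.
Try y = 1.75 m: A³/T = 364.7 — too small.
Try y = 2.33 m: A³/T = 1128 — too large.
Try y = 1.96 m: A³/T = 567.4 — ≈ 565.8.

y_c = 1.96 m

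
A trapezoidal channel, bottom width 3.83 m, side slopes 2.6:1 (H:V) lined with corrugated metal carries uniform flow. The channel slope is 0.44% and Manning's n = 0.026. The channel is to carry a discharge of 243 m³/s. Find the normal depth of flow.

Manning's equation rearranged: A R^(2/3) = nQ / (1·√S) = 0.026 × 243 / (√0.0044) = 95.25.
At y = 3.42 m: A R^(2/3) = 66.78 — too small.
At y = 4.78 m: A R^(2/3) = 145.1 — too large.
At y = 3.99 m: A R^(2/3) = 95.13 — matches.

y_n = 3.99 m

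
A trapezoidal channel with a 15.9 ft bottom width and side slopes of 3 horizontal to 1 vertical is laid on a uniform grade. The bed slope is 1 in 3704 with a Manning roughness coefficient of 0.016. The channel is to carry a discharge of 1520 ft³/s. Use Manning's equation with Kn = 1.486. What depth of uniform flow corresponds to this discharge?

y_n = 8.35 ft

Manning's equation rearranged: A R^(2/3) = nQ / (1.486·√S) = 0.016 × 1520 / (1.486 × √0.00027) = 996.
Try y = 9.03 ft: A R^(2/3) = 1183 — too large.
Try y = 7.25 ft: A R^(2/3) = 735.2 — too small.
Try y = 8.35 ft: A R^(2/3) = 996.7 — ≈ 996.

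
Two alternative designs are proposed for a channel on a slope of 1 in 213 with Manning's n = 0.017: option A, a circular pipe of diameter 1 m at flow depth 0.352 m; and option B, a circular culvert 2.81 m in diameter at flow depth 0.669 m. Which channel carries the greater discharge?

Channel A: For a circular section of diameter D = 1 m at depth y = 0.352 m, the central angle is θ = 2 arccos(1 − 2y/D) = 2.541 rad. Then A = (D²/8)(θ − sin θ) = 0.2469 m² and P = Dθ/2 = 1.27 m. Hydraulic radius R = A/P = 0.2469/1.27 = 0.1944 m. Q_A = (1/0.017)·0.2469·0.1944^(2/3)·√0.004695 = 0.3339 m³/s.
Channel B: For a circular section of diameter D = 2.81 m at depth y = 0.669 m, the central angle is θ = 2 arccos(1 − 2y/D) = 2.039 rad. Then A = (D²/8)(θ − sin θ) = 1.132 m² and P = Dθ/2 = 2.865 m. Hydraulic radius R = A/P = 1.132/2.865 = 0.395 m. Q_B = (1/0.017)·1.132·0.395^(2/3)·√0.004695 = 2.455 m³/s.
Q_A = 0.3339 m³/s vs Q_B = 2.455 m³/s, so channel B carries more.

channel B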